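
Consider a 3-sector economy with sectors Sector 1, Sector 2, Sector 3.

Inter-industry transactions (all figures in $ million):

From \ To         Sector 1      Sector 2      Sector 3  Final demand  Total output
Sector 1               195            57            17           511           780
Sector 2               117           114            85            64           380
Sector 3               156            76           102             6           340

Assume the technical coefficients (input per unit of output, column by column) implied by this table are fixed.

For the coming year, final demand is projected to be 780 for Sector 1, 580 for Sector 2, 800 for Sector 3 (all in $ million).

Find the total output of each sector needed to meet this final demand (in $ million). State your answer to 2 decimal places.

Technical coefficients a_ij = z_ij / X_j:
  a_11 = 195/780 = 0.25, a_21 = 117/780 = 0.15, a_31 = 156/780 = 0.20
  a_12 = 57/380 = 0.15, a_22 = 114/380 = 0.30, a_32 = 76/380 = 0.20
  a_13 = 17/340 = 0.05, a_23 = 85/340 = 0.25, a_33 = 102/340 = 0.30
I − A =
  [   0.75    -0.15    -0.05]
  [  -0.15     0.70    -0.25]
  [  -0.20    -0.20     0.70]
Cofactors of I−A, C_ij = (−1)^(i+j)·(minor ij) (rows/columns in the sector order above):
  C_11 = (0.70)(0.70) − (-0.25)(-0.20) = 0.4400
  C_12 = −[(-0.15)(0.70) − (-0.25)(-0.20)] = 0.1550
  C_13 = (-0.15)(-0.20) − (0.70)(-0.20) = 0.1700
  C_21 = −[(-0.15)(0.70) − (-0.05)(-0.20)] = 0.1150
  C_22 = (0.75)(0.70) − (-0.05)(-0.20) = 0.5150
  C_23 = −[(0.75)(-0.20) − (-0.15)(-0.20)] = 0.1800
  C_31 = (-0.15)(-0.25) − (-0.05)(0.70) = 0.0725
  C_32 = −[(0.75)(-0.25) − (-0.05)(-0.15)] = 0.1950
  C_33 = (0.75)(0.70) − (-0.15)(-0.15) = 0.5025
det(I−A) = Σ_j (I−A)_1j·C_1j = (0.75)(0.4400) + (-0.15)(0.1550) + (-0.05)(0.1700) = 0.29825
adj(I−A) = Cᵀ =
  [ 0.4400   0.1150   0.0725]
  [ 0.1550   0.5150   0.1950]
  [ 0.1700   0.1800   0.5025]
(I − A)⁻¹ = adj(I−A) / det(I−A) ≈
  [   1.4753     0.3856     0.2431]
  [   0.5197     1.7267     0.6538]
  [   0.5700     0.6035     1.6848]
x = (I − A)⁻¹ d = adj(I−A)·d / det(I−A), with det(I−A) = 0.29825:
  x_1 = (0.4400·780 + 0.1150·580 + 0.0725·800) / 0.29825 = 467.90 / 0.29825 ≈ 1568.82
  x_2 = (0.1550·780 + 0.5150·580 + 0.1950·800) / 0.29825 = 575.60 / 0.29825 ≈ 1929.92
  x_3 = (0.1700·780 + 0.1800·580 + 0.5025·800) / 0.29825 = 639.00 / 0.29825 ≈ 2142.50

x_1 = 1568.82, x_2 = 1929.92, x_3 = 2142.50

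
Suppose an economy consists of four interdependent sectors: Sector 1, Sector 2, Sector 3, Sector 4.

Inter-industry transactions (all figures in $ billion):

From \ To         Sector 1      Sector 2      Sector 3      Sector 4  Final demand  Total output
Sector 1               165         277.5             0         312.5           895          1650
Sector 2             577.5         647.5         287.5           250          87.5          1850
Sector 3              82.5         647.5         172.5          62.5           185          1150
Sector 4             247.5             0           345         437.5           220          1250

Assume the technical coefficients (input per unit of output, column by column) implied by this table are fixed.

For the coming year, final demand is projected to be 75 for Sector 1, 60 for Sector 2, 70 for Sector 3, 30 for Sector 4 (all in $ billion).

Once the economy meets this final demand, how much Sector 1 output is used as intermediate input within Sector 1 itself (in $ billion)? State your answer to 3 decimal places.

Technical coefficients a_ij = z_ij / X_j:
  a_11 = 165/1650 = 0.10, a_21 = 577.5/1650 = 0.35, a_31 = 82.5/1650 = 0.05, a_41 = 247.5/1650 = 0.15
  a_12 = 277.5/1850 = 0.15, a_22 = 647.5/1850 = 0.35, a_32 = 647.5/1850 = 0.35, a_42 = 0/1850 = 0.00
  a_13 = 0/1150 = 0.00, a_23 = 287.5/1150 = 0.25, a_33 = 172.5/1150 = 0.15, a_43 = 345/1150 = 0.30
  a_14 = 312.5/1250 = 0.25, a_24 = 250/1250 = 0.20, a_34 = 62.5/1250 = 0.05, a_44 = 437.5/1250 = 0.35
I − A =
  [   0.90    -0.15     0.00    -0.25]
  [  -0.35     0.65    -0.25    -0.20]
  [  -0.05    -0.35     0.85    -0.05]
  [  -0.15     0.00    -0.30     0.65]
Compute the cofactors C_ij = (−1)^(i+j)·(3×3 minor ij) of I−A; the adjugate is their transpose:
adj(I−A) = Cᵀ =
  [ 0.271500   0.106875   0.082125   0.143625]
  [ 0.226625   0.448125   0.217125   0.241750]
  [ 0.116125   0.197625   0.317250   0.129875]
  [ 0.116250   0.115875   0.165375   0.372000]
det(I−A) = Σ_j (I−A)_1j·C_1j = (0.90)(0.271500) + (-0.15)(0.226625) + (0.00)(0.116125) + (-0.25)(0.116250) = 0.18129375
(I − A)⁻¹ = adj(I−A) / det(I−A) ≈
  [   1.4976     0.5895     0.4530     0.7922]
  [   1.2500     2.4718     1.1976     1.3335]
  [   0.6405     1.0901     1.7499     0.7164]
  [   0.6412     0.6392     0.9122     2.0519]
First solve x = (I − A)⁻¹ d = adj(I−A)·d / det(I−A); in particular x_1 = (0.271500·75 + 0.106875·60 + 0.082125·70 + 0.143625·30) / 0.18129375 = 36.8325 / 0.18129375 ≈ 203.16475.
Intermediate flow from 1 to 1: z_11 = a_11 · x_1 = 0.10 × 36.8325 / 0.18129375 = 3.68325 / 0.18129375 ≈ 20.316.

z_11 = 20.316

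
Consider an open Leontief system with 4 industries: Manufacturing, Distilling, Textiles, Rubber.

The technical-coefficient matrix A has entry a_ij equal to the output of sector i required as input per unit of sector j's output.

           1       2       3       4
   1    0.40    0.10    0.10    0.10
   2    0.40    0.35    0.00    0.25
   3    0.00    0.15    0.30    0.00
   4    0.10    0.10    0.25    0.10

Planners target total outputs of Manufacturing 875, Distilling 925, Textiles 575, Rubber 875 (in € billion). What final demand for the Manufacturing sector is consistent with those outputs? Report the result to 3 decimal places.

d_1 = 287.500

I − A =
  [   0.60    -0.10    -0.10    -0.10]
  [  -0.40     0.65     0.00    -0.25]
  [   0.00    -0.15     0.70     0.00]
  [  -0.10    -0.10    -0.25     0.90]
d = (I − A) x:
  d_1 = (+0.60)·875 + (-0.10)·925 + (-0.10)·575 + (-0.10)·875 = 287.500
  d_2 = (-0.40)·875 + (+0.65)·925 + (+0.00)·575 + (-0.25)·875 = 32.500
  d_3 = (+0.00)·875 + (-0.15)·925 + (+0.70)·575 + (+0.00)·875 = 263.750
  d_4 = (-0.10)·875 + (-0.10)·925 + (-0.25)·575 + (+0.90)·875 = 463.750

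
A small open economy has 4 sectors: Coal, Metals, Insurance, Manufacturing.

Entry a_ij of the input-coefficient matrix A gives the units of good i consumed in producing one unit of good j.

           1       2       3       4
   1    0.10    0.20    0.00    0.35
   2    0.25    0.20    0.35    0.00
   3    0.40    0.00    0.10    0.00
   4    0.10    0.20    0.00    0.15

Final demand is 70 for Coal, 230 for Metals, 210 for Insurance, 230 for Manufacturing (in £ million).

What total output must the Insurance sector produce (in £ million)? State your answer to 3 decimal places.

x_3 = 403.927

I − A =
  [   0.90    -0.20     0.00    -0.35]
  [  -0.25     0.80    -0.35     0.00]
  [  -0.40     0.00     0.90     0.00]
  [  -0.10    -0.20     0.00     0.85]
Compute the cofactors C_ij = (−1)^(i+j)·(3×3 minor ij) of I−A; the adjugate is their transpose:
adj(I−A) = Cᵀ =
  [ 0.61200   0.21600   0.08400   0.25200]
  [ 0.31025   0.65700   0.25550   0.12775]
  [ 0.27200   0.09600   0.52400   0.11200]
  [ 0.14500   0.18000   0.07000   0.57500]
det(I−A) = Σ_j (I−A)_1j·C_1j = (0.90)(0.61200) + (-0.20)(0.31025) + (0.00)(0.27200) + (-0.35)(0.14500) = 0.4380
(I − A)⁻¹ = adj(I−A) / det(I−A) ≈
  [   1.3973     0.4932     0.1918     0.5753]
  [   0.7083     1.5000     0.5833     0.2917]
  [   0.6210     0.2192     1.1963     0.2557]
  [   0.3311     0.4110     0.1598     1.3128]
x = (I − A)⁻¹ d = adj(I−A)·d / det(I−A), with det(I−A) = 0.4380:
  x_1 = (0.61200·70 + 0.21600·230 + 0.08400·210 + 0.25200·230) / 0.4380 = 168.12 / 0.4380 ≈ 383.836
  x_2 = (0.31025·70 + 0.65700·230 + 0.25550·210 + 0.12775·230) / 0.4380 = 255.865 / 0.4380 ≈ 584.167
  x_3 = (0.27200·70 + 0.09600·230 + 0.52400·210 + 0.11200·230) / 0.4380 = 176.92 / 0.4380 ≈ 403.927
  x_4 = (0.14500·70 + 0.18000·230 + 0.07000·210 + 0.57500·230) / 0.4380 = 198.50 / 0.4380 ≈ 453.196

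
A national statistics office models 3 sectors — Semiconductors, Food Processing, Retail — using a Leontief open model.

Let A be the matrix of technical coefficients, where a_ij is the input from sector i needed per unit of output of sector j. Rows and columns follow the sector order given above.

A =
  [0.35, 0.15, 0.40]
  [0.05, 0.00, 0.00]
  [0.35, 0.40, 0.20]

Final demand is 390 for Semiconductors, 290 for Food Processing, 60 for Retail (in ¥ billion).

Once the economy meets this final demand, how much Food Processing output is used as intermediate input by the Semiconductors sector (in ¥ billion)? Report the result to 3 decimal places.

I − A =
  [   0.65    -0.15    -0.40]
  [  -0.05     1.00     0.00]
  [  -0.35    -0.40     0.80]
Cofactors of I−A, C_ij = (−1)^(i+j)·(minor ij) (rows/columns in the sector order above):
  C_11 = (1.00)(0.80) − (0.00)(-0.40) = 0.8000
  C_12 = −[(-0.05)(0.80) − (0.00)(-0.35)] = 0.0400
  C_13 = (-0.05)(-0.40) − (1.00)(-0.35) = 0.3700
  C_21 = −[(-0.15)(0.80) − (-0.40)(-0.40)] = 0.2800
  C_22 = (0.65)(0.80) − (-0.40)(-0.35) = 0.3800
  C_23 = −[(0.65)(-0.40) − (-0.15)(-0.35)] = 0.3125
  C_31 = (-0.15)(0.00) − (-0.40)(1.00) = 0.4000
  C_32 = −[(0.65)(0.00) − (-0.40)(-0.05)] = 0.0200
  C_33 = (0.65)(1.00) − (-0.15)(-0.05) = 0.6425
det(I−A) = Σ_j (I−A)_1j·C_1j = (0.65)(0.8000) + (-0.15)(0.0400) + (-0.40)(0.3700) = 0.3660
adj(I−A) = Cᵀ =
  [ 0.8000   0.2800   0.4000]
  [ 0.0400   0.3800   0.0200]
  [ 0.3700   0.3125   0.6425]
(I − A)⁻¹ = adj(I−A) / det(I−A) ≈
  [   2.1858     0.7650     1.0929]
  [   0.1093     1.0383     0.0546]
  [   1.0109     0.8538     1.7555]
First solve x = (I − A)⁻¹ d = adj(I−A)·d / det(I−A); in particular x_S = (0.8000·390 + 0.2800·290 + 0.4000·60) / 0.3660 = 417.20 / 0.3660 ≈ 1139.89071.
Intermediate flow from F to S: z_FS = a_FS · x_S = 0.05 × 417.20 / 0.3660 = 20.86 / 0.3660 ≈ 56.995.

z_FS = 56.995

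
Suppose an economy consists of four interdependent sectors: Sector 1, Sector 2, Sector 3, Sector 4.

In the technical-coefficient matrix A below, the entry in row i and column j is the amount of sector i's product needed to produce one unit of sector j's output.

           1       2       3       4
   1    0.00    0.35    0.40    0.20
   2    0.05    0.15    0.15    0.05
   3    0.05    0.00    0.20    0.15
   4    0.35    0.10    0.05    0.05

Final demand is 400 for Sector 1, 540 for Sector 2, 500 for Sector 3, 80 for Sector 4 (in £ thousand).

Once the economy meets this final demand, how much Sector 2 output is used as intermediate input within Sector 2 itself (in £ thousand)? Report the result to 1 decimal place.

I − A =
  [   1.00    -0.35    -0.40    -0.20]
  [  -0.05     0.85    -0.15    -0.05]
  [  -0.05     0.00     0.80    -0.15]
  [  -0.35    -0.10    -0.05     0.95]
Compute the cofactors C_ij = (−1)^(i+j)·(3×3 minor ij) of I−A; the adjugate is their transpose:
adj(I−A) = Cᵀ =
  [ 0.633375   0.285375   0.383250   0.208875]
  [ 0.066750   0.656000   0.161000   0.074000]
  [ 0.085500   0.051000   0.719250   0.134250]
  [ 0.244875   0.176875   0.196000   0.646375]
det(I−A) = Σ_j (I−A)_1j·C_1j = (1.00)(0.633375) + (-0.35)(0.066750) + (-0.40)(0.085500) + (-0.20)(0.244875) = 0.5268375
(I − A)⁻¹ = adj(I−A) / det(I−A) ≈
  [   1.2022     0.5417     0.7275     0.3965]
  [   0.1267     1.2452     0.3056     0.1405]
  [   0.1623     0.0968     1.3652     0.2548]
  [   0.4648     0.3357     0.3720     1.2269]
First solve x = (I − A)⁻¹ d = adj(I−A)·d / det(I−A); in particular x_2 = (0.066750·400 + 0.656000·540 + 0.161000·500 + 0.074000·80) / 0.5268375 = 467.36 / 0.5268375 ≈ 887.105.
Intermediate flow from 2 to 2: z_22 = a_22 · x_2 = 0.15 × 467.36 / 0.5268375 = 70.104 / 0.5268375 ≈ 133.1.

z_22 = 133.1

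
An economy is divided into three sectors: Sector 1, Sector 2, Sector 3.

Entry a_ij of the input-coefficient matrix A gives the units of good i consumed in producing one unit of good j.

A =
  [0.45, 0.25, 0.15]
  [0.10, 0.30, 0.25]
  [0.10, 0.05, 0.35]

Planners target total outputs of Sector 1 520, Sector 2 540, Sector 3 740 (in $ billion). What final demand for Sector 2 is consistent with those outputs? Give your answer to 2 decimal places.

I − A =
  [   0.55    -0.25    -0.15]
  [  -0.10     0.70    -0.25]
  [  -0.10    -0.05     0.65]
d = (I − A) x:
  d_1 = (+0.55)·520 + (-0.25)·540 + (-0.15)·740 = 40.00
  d_2 = (-0.10)·520 + (+0.70)·540 + (-0.25)·740 = 141.00
  d_3 = (-0.10)·520 + (-0.05)·540 + (+0.65)·740 = 402.00

d_2 = 141.00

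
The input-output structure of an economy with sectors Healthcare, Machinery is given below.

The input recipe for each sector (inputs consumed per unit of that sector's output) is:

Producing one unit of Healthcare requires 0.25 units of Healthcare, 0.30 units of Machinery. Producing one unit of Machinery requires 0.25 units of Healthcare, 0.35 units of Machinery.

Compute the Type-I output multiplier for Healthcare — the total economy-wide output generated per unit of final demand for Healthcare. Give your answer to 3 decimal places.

m_H = 2.303

I − A =
  [   0.75    -0.25]
  [  -0.30     0.65]
det(I−A) = (0.75)(0.65) − (-0.25)(-0.30) = 0.4125
adj(I−A) = [[0.65, 0.25], [0.30, 0.75]]
(I − A)⁻¹ = adj(I−A) / det(I−A) ≈
  [   1.5758     0.6061]
  [   0.7273     1.8182]
The output multiplier for sector j is the column-j sum of the Leontief inverse (I − A)⁻¹ = adj(I−A) / det(I−A).
Column H of adj(I−A): (0.65, 0.30); det(I−A) = 0.4125.
m_H = (0.65 + 0.30) / 0.4125 = 0.95 / 0.4125 ≈ 2.303.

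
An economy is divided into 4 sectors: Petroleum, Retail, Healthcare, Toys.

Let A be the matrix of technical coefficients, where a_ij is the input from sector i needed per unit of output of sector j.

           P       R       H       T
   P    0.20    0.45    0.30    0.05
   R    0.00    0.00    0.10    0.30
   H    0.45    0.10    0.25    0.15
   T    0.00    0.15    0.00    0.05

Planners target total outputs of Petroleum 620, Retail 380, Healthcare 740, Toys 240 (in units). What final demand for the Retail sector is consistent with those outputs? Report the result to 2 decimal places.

d_R = 234.00

I − A =
  [   0.80    -0.45    -0.30    -0.05]
  [   0.00     1.00    -0.10    -0.30]
  [  -0.45    -0.10     0.75    -0.15]
  [   0.00    -0.15     0.00     0.95]
d = (I − A) x:
  d_P = (+0.80)·620 + (-0.45)·380 + (-0.30)·740 + (-0.05)·240 = 91.00
  d_R = (+0.00)·620 + (+1.00)·380 + (-0.10)·740 + (-0.30)·240 = 234.00
  d_H = (-0.45)·620 + (-0.10)·380 + (+0.75)·740 + (-0.15)·240 = 202.00
  d_T = (+0.00)·620 + (-0.15)·380 + (+0.00)·740 + (+0.95)·240 = 171.00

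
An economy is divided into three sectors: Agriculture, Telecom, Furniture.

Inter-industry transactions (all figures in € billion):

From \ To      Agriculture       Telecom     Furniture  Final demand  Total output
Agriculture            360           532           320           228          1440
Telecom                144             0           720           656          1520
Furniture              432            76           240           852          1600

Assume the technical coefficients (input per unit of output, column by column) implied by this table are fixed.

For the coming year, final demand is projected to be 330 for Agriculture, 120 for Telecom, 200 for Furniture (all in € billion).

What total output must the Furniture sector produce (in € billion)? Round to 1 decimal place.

Technical coefficients a_ij = z_ij / X_j:
  a_11 = 360/1440 = 0.25, a_21 = 144/1440 = 0.10, a_31 = 432/1440 = 0.30
  a_12 = 532/1520 = 0.35, a_22 = 0/1520 = 0.00, a_32 = 76/1520 = 0.05
  a_13 = 320/1600 = 0.20, a_23 = 720/1600 = 0.45, a_33 = 240/1600 = 0.15
I − A =
  [   0.75    -0.35    -0.20]
  [  -0.10     1.00    -0.45]
  [  -0.30    -0.05     0.85]
Cofactors of I−A, C_ij = (−1)^(i+j)·(minor ij) (rows/columns in the sector order above):
  C_11 = (1.00)(0.85) − (-0.45)(-0.05) = 0.8275
  C_12 = −[(-0.10)(0.85) − (-0.45)(-0.30)] = 0.2200
  C_13 = (-0.10)(-0.05) − (1.00)(-0.30) = 0.3050
  C_21 = −[(-0.35)(0.85) − (-0.20)(-0.05)] = 0.3075
  C_22 = (0.75)(0.85) − (-0.20)(-0.30) = 0.5775
  C_23 = −[(0.75)(-0.05) − (-0.35)(-0.30)] = 0.1425
  C_31 = (-0.35)(-0.45) − (-0.20)(1.00) = 0.3575
  C_32 = −[(0.75)(-0.45) − (-0.20)(-0.10)] = 0.3575
  C_33 = (0.75)(1.00) − (-0.35)(-0.10) = 0.7150
det(I−A) = Σ_j (I−A)_1j·C_1j = (0.75)(0.8275) + (-0.35)(0.2200) + (-0.20)(0.3050) = 0.482625
adj(I−A) = Cᵀ =
  [ 0.8275   0.3075   0.3575]
  [ 0.2200   0.5775   0.3575]
  [ 0.3050   0.1425   0.7150]
(I − A)⁻¹ = adj(I−A) / det(I−A) ≈
  [   1.7146     0.6371     0.7407]
  [   0.4558     1.1966     0.7407]
  [   0.6320     0.2953     1.4815]
x = (I − A)⁻¹ d = adj(I−A)·d / det(I−A), with det(I−A) = 0.482625:
  x_1 = (0.8275·330 + 0.3075·120 + 0.3575·200) / 0.482625 = 381.475 / 0.482625 ≈ 790.4
  x_2 = (0.2200·330 + 0.5775·120 + 0.3575·200) / 0.482625 = 213.40 / 0.482625 ≈ 442.2
  x_3 = (0.3050·330 + 0.1425·120 + 0.7150·200) / 0.482625 = 260.75 / 0.482625 ≈ 540.3

x_3 = 540.3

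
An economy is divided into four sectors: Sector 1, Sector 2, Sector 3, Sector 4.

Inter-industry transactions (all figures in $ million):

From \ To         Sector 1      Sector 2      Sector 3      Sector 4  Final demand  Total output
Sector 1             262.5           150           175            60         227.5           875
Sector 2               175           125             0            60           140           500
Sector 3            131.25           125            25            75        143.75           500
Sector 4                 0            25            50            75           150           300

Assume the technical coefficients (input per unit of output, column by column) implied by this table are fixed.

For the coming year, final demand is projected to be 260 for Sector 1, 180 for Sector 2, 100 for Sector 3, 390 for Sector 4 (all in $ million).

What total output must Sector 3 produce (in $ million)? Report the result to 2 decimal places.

Technical coefficients a_ij = z_ij / X_j:
  a_11 = 262.5/875 = 0.30, a_21 = 175/875 = 0.20, a_31 = 131.25/875 = 0.15, a_41 = 0/875 = 0.00
  a_12 = 150/500 = 0.30, a_22 = 125/500 = 0.25, a_32 = 125/500 = 0.25, a_42 = 25/500 = 0.05
  a_13 = 175/500 = 0.35, a_23 = 0/500 = 0.00, a_33 = 25/500 = 0.05, a_43 = 50/500 = 0.10
  a_14 = 60/300 = 0.20, a_24 = 60/300 = 0.20, a_34 = 75/300 = 0.25, a_44 = 75/300 = 0.25
I − A =
  [   0.70    -0.30    -0.35    -0.20]
  [  -0.20     0.75     0.00    -0.20]
  [  -0.15    -0.25     0.95    -0.25]
  [   0.00    -0.05    -0.10     0.75]
Compute the cofactors C_ij = (−1)^(i+j)·(3×3 minor ij) of I−A; the adjugate is their transpose:
adj(I−A) = Cᵀ =
  [ 0.501125   0.290750   0.214375   0.282625]
  [ 0.140500   0.438875   0.070500   0.178000]
  [ 0.122875   0.175250   0.339750   0.192750]
  [ 0.025750   0.052625   0.050000   0.384875]
det(I−A) = Σ_j (I−A)_1j·C_1j = (0.70)(0.501125) + (-0.30)(0.140500) + (-0.35)(0.122875) + (-0.20)(0.025750) = 0.26048125
(I − A)⁻¹ = adj(I−A) / det(I−A) ≈
  [   1.9238     1.1162     0.8230     1.0850]
  [   0.5394     1.6849     0.2707     0.6834]
  [   0.4717     0.6728     1.3043     0.7400]
  [   0.0989     0.2020     0.1920     1.4776]
x = (I − A)⁻¹ d = adj(I−A)·d / det(I−A), with det(I−A) = 0.26048125:
  x_1 = (0.501125·260 + 0.290750·180 + 0.214375·100 + 0.282625·390) / 0.26048125 = 314.28875 / 0.26048125 ≈ 1206.57
  x_2 = (0.140500·260 + 0.438875·180 + 0.070500·100 + 0.178000·390) / 0.26048125 = 191.9975 / 0.26048125 ≈ 737.09
  x_3 = (0.122875·260 + 0.175250·180 + 0.339750·100 + 0.192750·390) / 0.26048125 = 172.64 / 0.26048125 ≈ 662.77
  x_4 = (0.025750·260 + 0.052625·180 + 0.050000·100 + 0.384875·390) / 0.26048125 = 171.26875 / 0.26048125 ≈ 657.51

x_3 = 662.77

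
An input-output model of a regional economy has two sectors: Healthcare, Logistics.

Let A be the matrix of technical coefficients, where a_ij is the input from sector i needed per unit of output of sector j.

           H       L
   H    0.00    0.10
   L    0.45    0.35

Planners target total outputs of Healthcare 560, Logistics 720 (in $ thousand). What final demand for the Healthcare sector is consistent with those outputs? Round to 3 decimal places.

I − A =
  [   1.00    -0.10]
  [  -0.45     0.65]
d = (I − A) x:
  d_H = (+1.00)·560 + (-0.10)·720 = 488.000
  d_L = (-0.45)·560 + (+0.65)·720 = 216.000

d_H = 488.000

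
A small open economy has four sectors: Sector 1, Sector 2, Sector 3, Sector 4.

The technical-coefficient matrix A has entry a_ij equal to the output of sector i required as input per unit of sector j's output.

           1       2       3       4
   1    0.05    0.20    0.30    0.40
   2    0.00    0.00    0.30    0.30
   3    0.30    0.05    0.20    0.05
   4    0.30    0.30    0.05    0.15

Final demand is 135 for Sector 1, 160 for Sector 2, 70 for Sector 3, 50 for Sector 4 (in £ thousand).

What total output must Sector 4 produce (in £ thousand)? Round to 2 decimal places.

I − A =
  [   0.95    -0.20    -0.30    -0.40]
  [   0.00     1.00    -0.30    -0.30]
  [  -0.30    -0.05     0.80    -0.05]
  [  -0.30    -0.30    -0.05     0.85]
Compute the cofactors C_ij = (−1)^(i+j)·(3×3 minor ij) of I−A; the adjugate is their transpose:
adj(I−A) = Cᵀ =
  [ 0.587500   0.249750   0.338000   0.384500]
  [ 0.157500   0.460625   0.247500   0.251250]
  [ 0.247500   0.138625   0.584000   0.199750]
  [ 0.277500   0.258875   0.241000   0.637750]
det(I−A) = Σ_j (I−A)_1j·C_1j = (0.95)(0.587500) + (-0.20)(0.157500) + (-0.30)(0.247500) + (-0.40)(0.277500) = 0.341375
(I − A)⁻¹ = adj(I−A) / det(I−A) ≈
  [   1.7210     0.7316     0.9901     1.1263]
  [   0.4614     1.3493     0.7250     0.7360]
  [   0.7250     0.4061     1.7107     0.5851]
  [   0.8129     0.7583     0.7060     1.8682]
x = (I − A)⁻¹ d = adj(I−A)·d / det(I−A), with det(I−A) = 0.341375:
  x_1 = (0.587500·135 + 0.249750·160 + 0.338000·70 + 0.384500·50) / 0.341375 = 162.1575 / 0.341375 ≈ 475.01
  x_2 = (0.157500·135 + 0.460625·160 + 0.247500·70 + 0.251250·50) / 0.341375 = 124.85 / 0.341375 ≈ 365.73
  x_3 = (0.247500·135 + 0.138625·160 + 0.584000·70 + 0.199750·50) / 0.341375 = 106.46 / 0.341375 ≈ 311.86
  x_4 = (0.277500·135 + 0.258875·160 + 0.241000·70 + 0.637750·50) / 0.341375 = 127.64 / 0.341375 ≈ 373.90

x_4 = 373.90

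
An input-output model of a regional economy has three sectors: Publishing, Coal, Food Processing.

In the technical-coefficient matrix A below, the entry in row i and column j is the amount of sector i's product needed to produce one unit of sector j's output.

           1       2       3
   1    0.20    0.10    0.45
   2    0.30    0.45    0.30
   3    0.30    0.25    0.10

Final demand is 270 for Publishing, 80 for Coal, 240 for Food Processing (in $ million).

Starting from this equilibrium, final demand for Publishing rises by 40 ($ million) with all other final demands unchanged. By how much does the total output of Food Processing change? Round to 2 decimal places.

Δx_3 = 50.00

I − A =
  [   0.80    -0.10    -0.45]
  [  -0.30     0.55    -0.30]
  [  -0.30    -0.25     0.90]
Cofactors of I−A, C_ij = (−1)^(i+j)·(minor ij) (rows/columns in the sector order above):
  C_11 = (0.55)(0.90) − (-0.30)(-0.25) = 0.4200
  C_12 = −[(-0.30)(0.90) − (-0.30)(-0.30)] = 0.3600
  C_13 = (-0.30)(-0.25) − (0.55)(-0.30) = 0.2400
  C_21 = −[(-0.10)(0.90) − (-0.45)(-0.25)] = 0.2025
  C_22 = (0.80)(0.90) − (-0.45)(-0.30) = 0.5850
  C_23 = −[(0.80)(-0.25) − (-0.10)(-0.30)] = 0.2300
  C_31 = (-0.10)(-0.30) − (-0.45)(0.55) = 0.2775
  C_32 = −[(0.80)(-0.30) − (-0.45)(-0.30)] = 0.3750
  C_33 = (0.80)(0.55) − (-0.10)(-0.30) = 0.4100
det(I−A) = Σ_j (I−A)_1j·C_1j = (0.80)(0.4200) + (-0.10)(0.3600) + (-0.45)(0.2400) = 0.1920
adj(I−A) = Cᵀ =
  [ 0.4200   0.2025   0.2775]
  [ 0.3600   0.5850   0.3750]
  [ 0.2400   0.2300   0.4100]
(I − A)⁻¹ = adj(I−A) / det(I−A) ≈
  [   2.1875     1.0547     1.4453]
  [   1.8750     3.0469     1.9531]
  [   1.2500     1.1979     2.1354]
Δx = (I − A)⁻¹ Δd with Δd having +40 in the Publishing component and 0 elsewhere.
So Δx_3 = L_31 · (+40), where L_31 = adj(I−A)_31 / det(I−A) = 0.2400 / 0.1920.
Δx_3 = 0.2400 × (+40) / 0.1920 = 9.60 / 0.1920 = 50.00.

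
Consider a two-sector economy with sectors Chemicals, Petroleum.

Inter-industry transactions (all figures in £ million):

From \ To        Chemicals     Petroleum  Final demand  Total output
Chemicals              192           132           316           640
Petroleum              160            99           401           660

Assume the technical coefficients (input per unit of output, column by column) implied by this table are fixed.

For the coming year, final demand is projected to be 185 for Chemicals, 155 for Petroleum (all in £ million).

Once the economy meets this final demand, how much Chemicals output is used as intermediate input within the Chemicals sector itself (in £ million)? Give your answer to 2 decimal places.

Technical coefficients a_ij = z_ij / X_j:
  a_CC = 192/640 = 0.30, a_PC = 160/640 = 0.25
  a_CP = 132/660 = 0.20, a_PP = 99/660 = 0.15
I − A =
  [   0.70    -0.20]
  [  -0.25     0.85]
det(I−A) = (0.70)(0.85) − (-0.20)(-0.25) = 0.5450
adj(I−A) = [[0.85, 0.20], [0.25, 0.70]]
(I − A)⁻¹ = adj(I−A) / det(I−A) ≈
  [   1.5596     0.3670]
  [   0.4587     1.2844]
First solve x = (I − A)⁻¹ d = adj(I−A)·d / det(I−A); in particular x_C = (0.85·185 + 0.20·155) / 0.5450 = 188.25 / 0.5450 ≈ 345.4128.
Intermediate flow from C to C: z_CC = a_CC · x_C = 0.30 × 188.25 / 0.5450 = 56.475 / 0.5450 ≈ 103.62.

z_CC = 103.62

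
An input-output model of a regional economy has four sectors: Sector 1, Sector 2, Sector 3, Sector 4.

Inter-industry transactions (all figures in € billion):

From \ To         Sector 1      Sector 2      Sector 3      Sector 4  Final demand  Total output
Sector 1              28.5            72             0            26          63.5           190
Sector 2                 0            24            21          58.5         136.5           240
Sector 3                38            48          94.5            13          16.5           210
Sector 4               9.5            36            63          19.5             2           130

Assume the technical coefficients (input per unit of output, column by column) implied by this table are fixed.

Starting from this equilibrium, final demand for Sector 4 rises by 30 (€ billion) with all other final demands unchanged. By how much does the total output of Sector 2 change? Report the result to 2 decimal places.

Technical coefficients a_ij = z_ij / X_j:
  a_11 = 28.5/190 = 0.15, a_21 = 0/190 = 0.00, a_31 = 38/190 = 0.20, a_41 = 9.5/190 = 0.05
  a_12 = 72/240 = 0.30, a_22 = 24/240 = 0.10, a_32 = 48/240 = 0.20, a_42 = 36/240 = 0.15
  a_13 = 0/210 = 0.00, a_23 = 21/210 = 0.10, a_33 = 94.5/210 = 0.45, a_43 = 63/210 = 0.30
  a_14 = 26/130 = 0.20, a_24 = 58.5/130 = 0.45, a_34 = 13/130 = 0.10, a_44 = 19.5/130 = 0.15
I − A =
  [   0.85    -0.30     0.00    -0.20]
  [   0.00     0.90    -0.10    -0.45]
  [  -0.20    -0.20     0.55    -0.10]
  [  -0.05    -0.15    -0.30     0.85]
Compute the cofactors C_ij = (−1)^(i+j)·(3×3 minor ij) of I−A; the adjugate is their transpose:
adj(I−A) = Cᵀ =
  [ 0.311125   0.159750   0.123000   0.172250]
  [ 0.056875   0.354375   0.186000   0.222875]
  [ 0.148500   0.213750   0.577125   0.216000]
  [ 0.080750   0.147375   0.243750   0.397750]
det(I−A) = Σ_j (I−A)_1j·C_1j = (0.85)(0.311125) + (-0.30)(0.056875) + (0.00)(0.148500) + (-0.20)(0.080750) = 0.23124375
(I − A)⁻¹ = adj(I−A) / det(I−A) ≈
  [   1.3454     0.6908     0.5319     0.7449]
  [   0.2460     1.5325     0.8043     0.9638]
  [   0.6422     0.9243     2.4957     0.9341]
  [   0.3492     0.6373     1.0541     1.7200]
Δx = (I − A)⁻¹ Δd with Δd having +30 in the Sector 4 component and 0 elsewhere.
So Δx_2 = L_24 · (+30), where L_24 = adj(I−A)_24 / det(I−A) = 0.222875 / 0.23124375.
Δx_2 = 0.222875 × (+30) / 0.23124375 = 6.68625 / 0.23124375 ≈ 28.91.

Δx_2 = 28.91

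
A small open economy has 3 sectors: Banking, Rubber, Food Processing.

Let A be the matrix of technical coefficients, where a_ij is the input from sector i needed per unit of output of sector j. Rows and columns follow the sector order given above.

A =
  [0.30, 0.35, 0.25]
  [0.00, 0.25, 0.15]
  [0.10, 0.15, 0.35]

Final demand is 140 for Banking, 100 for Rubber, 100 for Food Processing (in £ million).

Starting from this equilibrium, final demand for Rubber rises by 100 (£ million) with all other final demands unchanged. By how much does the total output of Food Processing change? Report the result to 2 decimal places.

Δx_3 = 46.43

I − A =
  [   0.70    -0.35    -0.25]
  [   0.00     0.75    -0.15]
  [  -0.10    -0.15     0.65]
Cofactors of I−A, C_ij = (−1)^(i+j)·(minor ij) (rows/columns in the sector order above):
  C_11 = (0.75)(0.65) − (-0.15)(-0.15) = 0.4650
  C_12 = −[(0.00)(0.65) − (-0.15)(-0.10)] = 0.0150
  C_13 = (0.00)(-0.15) − (0.75)(-0.10) = 0.0750
  C_21 = −[(-0.35)(0.65) − (-0.25)(-0.15)] = 0.2650
  C_22 = (0.70)(0.65) − (-0.25)(-0.10) = 0.4300
  C_23 = −[(0.70)(-0.15) − (-0.35)(-0.10)] = 0.1400
  C_31 = (-0.35)(-0.15) − (-0.25)(0.75) = 0.2400
  C_32 = −[(0.70)(-0.15) − (-0.25)(0.00)] = 0.1050
  C_33 = (0.70)(0.75) − (-0.35)(0.00) = 0.5250
det(I−A) = Σ_j (I−A)_1j·C_1j = (0.70)(0.4650) + (-0.35)(0.0150) + (-0.25)(0.0750) = 0.3015
adj(I−A) = Cᵀ =
  [ 0.4650   0.2650   0.2400]
  [ 0.0150   0.4300   0.1050]
  [ 0.0750   0.1400   0.5250]
(I − A)⁻¹ = adj(I−A) / det(I−A) ≈
  [   1.5423     0.8789     0.7960]
  [   0.0498     1.4262     0.3483]
  [   0.2488     0.4643     1.7413]
Δx = (I − A)⁻¹ Δd with Δd having +100 in the Rubber component and 0 elsewhere.
So Δx_3 = L_32 · (+100), where L_32 = adj(I−A)_32 / det(I−A) = 0.1400 / 0.3015.
Δx_3 = 0.1400 × (+100) / 0.3015 = 14.00 / 0.3015 ≈ 46.43.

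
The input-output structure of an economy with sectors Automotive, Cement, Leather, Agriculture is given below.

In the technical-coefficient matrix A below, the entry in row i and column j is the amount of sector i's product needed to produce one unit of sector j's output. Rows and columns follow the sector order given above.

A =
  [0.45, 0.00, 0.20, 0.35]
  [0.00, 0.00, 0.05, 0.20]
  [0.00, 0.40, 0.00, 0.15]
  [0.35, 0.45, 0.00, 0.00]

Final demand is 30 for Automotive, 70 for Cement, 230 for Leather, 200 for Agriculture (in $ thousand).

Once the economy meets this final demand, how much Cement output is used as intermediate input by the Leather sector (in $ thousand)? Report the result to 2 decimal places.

z_23 = 18.38

I − A =
  [   0.55     0.00    -0.20    -0.35]
  [   0.00     1.00    -0.05    -0.20]
  [   0.00    -0.40     1.00    -0.15]
  [  -0.35    -0.45     0.00     1.00]
Compute the cofactors C_ij = (−1)^(i+j)·(3×3 minor ij) of I−A; the adjugate is their transpose:
adj(I−A) = Cᵀ =
  [ 0.886625   0.251000   0.189875   0.389000]
  [ 0.072625   0.417000   0.035375   0.114125]
  [ 0.080500   0.208125   0.378000   0.126500]
  [ 0.343000   0.275500   0.082375   0.539000]
det(I−A) = Σ_j (I−A)_1j·C_1j = (0.55)(0.886625) + (0.00)(0.072625) + (-0.20)(0.080500) + (-0.35)(0.343000) = 0.35149375
(I − A)⁻¹ = adj(I−A) / det(I−A) ≈
  [   2.5224     0.7141     0.5402     1.1067]
  [   0.2066     1.1864     0.1006     0.3247]
  [   0.2290     0.5921     1.0754     0.3599]
  [   0.9758     0.7838     0.2344     1.5335]
First solve x = (I − A)⁻¹ d = adj(I−A)·d / det(I−A); in particular x_3 = (0.080500·30 + 0.208125·70 + 0.378000·230 + 0.126500·200) / 0.35149375 = 129.22375 / 0.35149375 ≈ 367.6417.
Intermediate flow from 2 to 3: z_23 = a_23 · x_3 = 0.05 × 129.22375 / 0.35149375 = 6.4611875 / 0.35149375 ≈ 18.38.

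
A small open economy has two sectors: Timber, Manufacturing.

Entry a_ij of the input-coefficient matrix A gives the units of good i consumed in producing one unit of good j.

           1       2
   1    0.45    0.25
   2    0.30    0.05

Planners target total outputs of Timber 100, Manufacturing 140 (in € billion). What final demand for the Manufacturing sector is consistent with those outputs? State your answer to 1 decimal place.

d_2 = 103.0

I − A =
  [   0.55    -0.25]
  [  -0.30     0.95]
d = (I − A) x:
  d_1 = (+0.55)·100 + (-0.25)·140 = 20.0
  d_2 = (-0.30)·100 + (+0.95)·140 = 103.0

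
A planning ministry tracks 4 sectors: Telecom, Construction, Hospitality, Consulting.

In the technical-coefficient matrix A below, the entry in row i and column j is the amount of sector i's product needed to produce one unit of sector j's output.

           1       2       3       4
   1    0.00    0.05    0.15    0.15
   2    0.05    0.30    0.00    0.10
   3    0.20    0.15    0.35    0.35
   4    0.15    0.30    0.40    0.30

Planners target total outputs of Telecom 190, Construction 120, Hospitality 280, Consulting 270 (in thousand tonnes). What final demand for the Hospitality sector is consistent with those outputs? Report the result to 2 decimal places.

I − A =
  [   1.00    -0.05    -0.15    -0.15]
  [  -0.05     0.70     0.00    -0.10]
  [  -0.20    -0.15     0.65    -0.35]
  [  -0.15    -0.30    -0.40     0.70]
d = (I − A) x:
  d_1 = (+1.00)·190 + (-0.05)·120 + (-0.15)·280 + (-0.15)·270 = 101.50
  d_2 = (-0.05)·190 + (+0.70)·120 + (+0.00)·280 + (-0.10)·270 = 47.50
  d_3 = (-0.20)·190 + (-0.15)·120 + (+0.65)·280 + (-0.35)·270 = 31.50
  d_4 = (-0.15)·190 + (-0.30)·120 + (-0.40)·280 + (+0.70)·270 = 12.50

d_3 = 31.50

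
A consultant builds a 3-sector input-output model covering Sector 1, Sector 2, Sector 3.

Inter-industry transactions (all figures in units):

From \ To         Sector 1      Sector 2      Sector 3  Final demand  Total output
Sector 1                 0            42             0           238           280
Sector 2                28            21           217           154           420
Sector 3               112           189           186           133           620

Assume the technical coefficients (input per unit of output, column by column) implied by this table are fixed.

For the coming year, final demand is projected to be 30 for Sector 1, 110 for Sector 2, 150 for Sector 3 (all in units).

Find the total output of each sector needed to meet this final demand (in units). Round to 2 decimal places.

Technical coefficients a_ij = z_ij / X_j:
  a_11 = 0/280 = 0.00, a_21 = 28/280 = 0.10, a_31 = 112/280 = 0.40
  a_12 = 42/420 = 0.10, a_22 = 21/420 = 0.05, a_32 = 189/420 = 0.45
  a_13 = 0/620 = 0.00, a_23 = 217/620 = 0.35, a_33 = 186/620 = 0.30
I − A =
  [   1.00    -0.10     0.00]
  [  -0.10     0.95    -0.35]
  [  -0.40    -0.45     0.70]
Cofactors of I−A, C_ij = (−1)^(i+j)·(minor ij) (rows/columns in the sector order above):
  C_11 = (0.95)(0.70) − (-0.35)(-0.45) = 0.5075
  C_12 = −[(-0.10)(0.70) − (-0.35)(-0.40)] = 0.2100
  C_13 = (-0.10)(-0.45) − (0.95)(-0.40) = 0.4250
  C_21 = −[(-0.10)(0.70) − (0.00)(-0.45)] = 0.0700
  C_22 = (1.00)(0.70) − (0.00)(-0.40) = 0.7000
  C_23 = −[(1.00)(-0.45) − (-0.10)(-0.40)] = 0.4900
  C_31 = (-0.10)(-0.35) − (0.00)(0.95) = 0.0350
  C_32 = −[(1.00)(-0.35) − (0.00)(-0.10)] = 0.3500
  C_33 = (1.00)(0.95) − (-0.10)(-0.10) = 0.9400
det(I−A) = Σ_j (I−A)_1j·C_1j = (1.00)(0.5075) + (-0.10)(0.2100) + (0.00)(0.4250) = 0.4865
adj(I−A) = Cᵀ =
  [ 0.5075   0.0700   0.0350]
  [ 0.2100   0.7000   0.3500]
  [ 0.4250   0.4900   0.9400]
(I − A)⁻¹ = adj(I−A) / det(I−A) ≈
  [   1.0432     0.1439     0.0719]
  [   0.4317     1.4388     0.7194]
  [   0.8736     1.0072     1.9322]
x = (I − A)⁻¹ d = adj(I−A)·d / det(I−A), with det(I−A) = 0.4865:
  x_1 = (0.5075·30 + 0.0700·110 + 0.0350·150) / 0.4865 = 28.175 / 0.4865 ≈ 57.91
  x_2 = (0.2100·30 + 0.7000·110 + 0.3500·150) / 0.4865 = 135.80 / 0.4865 ≈ 279.14
  x_3 = (0.4250·30 + 0.4900·110 + 0.9400·150) / 0.4865 = 207.65 / 0.4865 ≈ 426.82

x_1 = 57.91, x_2 = 279.14, x_3 = 426.82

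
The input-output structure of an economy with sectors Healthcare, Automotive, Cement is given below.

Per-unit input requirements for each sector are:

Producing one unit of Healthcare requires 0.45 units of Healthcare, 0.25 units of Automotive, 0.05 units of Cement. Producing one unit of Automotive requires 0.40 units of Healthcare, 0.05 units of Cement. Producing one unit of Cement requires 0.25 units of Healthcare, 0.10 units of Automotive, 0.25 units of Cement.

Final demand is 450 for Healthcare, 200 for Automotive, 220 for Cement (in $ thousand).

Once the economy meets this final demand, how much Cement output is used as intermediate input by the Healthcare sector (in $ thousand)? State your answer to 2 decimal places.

z_31 = 72.77

I − A =
  [   0.55    -0.40    -0.25]
  [  -0.25     1.00    -0.10]
  [  -0.05    -0.05     0.75]
Cofactors of I−A, C_ij = (−1)^(i+j)·(minor ij) (rows/columns in the sector order above):
  C_11 = (1.00)(0.75) − (-0.10)(-0.05) = 0.7450
  C_12 = −[(-0.25)(0.75) − (-0.10)(-0.05)] = 0.1925
  C_13 = (-0.25)(-0.05) − (1.00)(-0.05) = 0.0625
  C_21 = −[(-0.40)(0.75) − (-0.25)(-0.05)] = 0.3125
  C_22 = (0.55)(0.75) − (-0.25)(-0.05) = 0.4000
  C_23 = −[(0.55)(-0.05) − (-0.40)(-0.05)] = 0.0475
  C_31 = (-0.40)(-0.10) − (-0.25)(1.00) = 0.2900
  C_32 = −[(0.55)(-0.10) − (-0.25)(-0.25)] = 0.1175
  C_33 = (0.55)(1.00) − (-0.40)(-0.25) = 0.4500
det(I−A) = Σ_j (I−A)_1j·C_1j = (0.55)(0.7450) + (-0.40)(0.1925) + (-0.25)(0.0625) = 0.317125
adj(I−A) = Cᵀ =
  [ 0.7450   0.3125   0.2900]
  [ 0.1925   0.4000   0.1175]
  [ 0.0625   0.0475   0.4500]
(I − A)⁻¹ = adj(I−A) / det(I−A) ≈
  [   2.3492     0.9854     0.9145]
  [   0.6070     1.2613     0.3705]
  [   0.1971     0.1498     1.4190]
First solve x = (I − A)⁻¹ d = adj(I−A)·d / det(I−A); in particular x_1 = (0.7450·450 + 0.3125·200 + 0.2900·220) / 0.317125 = 461.55 / 0.317125 ≈ 1455.4198.
Intermediate flow from 3 to 1: z_31 = a_31 · x_1 = 0.05 × 461.55 / 0.317125 = 23.0775 / 0.317125 ≈ 72.77.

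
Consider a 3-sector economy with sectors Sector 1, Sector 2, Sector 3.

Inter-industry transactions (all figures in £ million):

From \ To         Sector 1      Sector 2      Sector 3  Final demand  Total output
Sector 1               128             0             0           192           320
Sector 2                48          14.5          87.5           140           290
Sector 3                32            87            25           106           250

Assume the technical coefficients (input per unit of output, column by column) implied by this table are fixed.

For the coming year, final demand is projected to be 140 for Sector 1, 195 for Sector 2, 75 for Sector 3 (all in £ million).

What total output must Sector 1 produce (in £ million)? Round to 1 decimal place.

Technical coefficients a_ij = z_ij / X_j:
  a_11 = 128/320 = 0.40, a_21 = 48/320 = 0.15, a_31 = 32/320 = 0.10
  a_12 = 0/290 = 0.00, a_22 = 14.5/290 = 0.05, a_32 = 87/290 = 0.30
  a_13 = 0/250 = 0.00, a_23 = 87.5/250 = 0.35, a_33 = 25/250 = 0.10
I − A =
  [   0.60     0.00     0.00]
  [  -0.15     0.95    -0.35]
  [  -0.10    -0.30     0.90]
Cofactors of I−A, C_ij = (−1)^(i+j)·(minor ij) (rows/columns in the sector order above):
  C_11 = (0.95)(0.90) − (-0.35)(-0.30) = 0.7500
  C_12 = −[(-0.15)(0.90) − (-0.35)(-0.10)] = 0.1700
  C_13 = (-0.15)(-0.30) − (0.95)(-0.10) = 0.1400
  C_21 = −[(0.00)(0.90) − (0.00)(-0.30)] = 0.0000
  C_22 = (0.60)(0.90) − (0.00)(-0.10) = 0.5400
  C_23 = −[(0.60)(-0.30) − (0.00)(-0.10)] = 0.1800
  C_31 = (0.00)(-0.35) − (0.00)(0.95) = 0.0000
  C_32 = −[(0.60)(-0.35) − (0.00)(-0.15)] = 0.2100
  C_33 = (0.60)(0.95) − (0.00)(-0.15) = 0.5700
det(I−A) = Σ_j (I−A)_1j·C_1j = (0.60)(0.7500) + (0.00)(0.1700) + (0.00)(0.1400) = 0.4500
adj(I−A) = Cᵀ =
  [ 0.7500   0.0000   0.0000]
  [ 0.1700   0.5400   0.2100]
  [ 0.1400   0.1800   0.5700]
(I − A)⁻¹ = adj(I−A) / det(I−A) ≈
  [   1.6667     0.0000     0.0000]
  [   0.3778     1.2000     0.4667]
  [   0.3111     0.4000     1.2667]
x = (I − A)⁻¹ d = adj(I−A)·d / det(I−A), with det(I−A) = 0.4500:
  x_1 = (0.7500·140 + 0.0000·195 + 0.0000·75) / 0.4500 = 105.00 / 0.4500 ≈ 233.3
  x_2 = (0.1700·140 + 0.5400·195 + 0.2100·75) / 0.4500 = 144.85 / 0.4500 ≈ 321.9
  x_3 = (0.1400·140 + 0.1800·195 + 0.5700·75) / 0.4500 = 97.45 / 0.4500 ≈ 216.6

x_1 = 233.3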